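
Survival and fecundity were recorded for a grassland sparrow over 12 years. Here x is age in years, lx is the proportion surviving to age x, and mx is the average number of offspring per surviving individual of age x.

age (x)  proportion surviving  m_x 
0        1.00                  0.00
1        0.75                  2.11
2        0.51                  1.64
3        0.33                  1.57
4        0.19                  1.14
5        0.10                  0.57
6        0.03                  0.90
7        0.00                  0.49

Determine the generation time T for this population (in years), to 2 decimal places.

1.89

lx·mx: 0, 1.5825, 0.8364, 0.5181, 0.2166, 0.057, 0.027, 0 → R0 = 3.2376
x·lx·mx: 0, 1.5825, 1.6728, 1.5543, 0.8664, 0.285, 0.162, 0 → Σ = 6.123
T = 6.123 / 3.2376 = 1.891216… → 1.89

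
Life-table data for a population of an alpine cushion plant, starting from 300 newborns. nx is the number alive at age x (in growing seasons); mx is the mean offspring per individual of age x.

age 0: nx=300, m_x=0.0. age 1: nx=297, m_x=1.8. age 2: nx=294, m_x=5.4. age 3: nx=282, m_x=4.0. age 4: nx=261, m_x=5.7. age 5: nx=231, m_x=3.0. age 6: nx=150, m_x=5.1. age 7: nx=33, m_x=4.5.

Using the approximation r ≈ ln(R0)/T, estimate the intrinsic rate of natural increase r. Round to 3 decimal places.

lx = nx/n0 = nx/300: 1, 0.99, 0.98, 0.94, 0.87, 0.77, 0.5, 0.11
R0 = Σ lx·mx = 0 + 1.782 + 5.292 + 3.76 + 4.959 + 2.31 + 2.55 + 0.495 = 21.148
Σ x·lx·mx = 73.797; T = 73.797/21.148 = 3.48955…
r ≈ ln(R0)/T = ln(21.148)/3.48955… = 0.87448… → 0.874

0.874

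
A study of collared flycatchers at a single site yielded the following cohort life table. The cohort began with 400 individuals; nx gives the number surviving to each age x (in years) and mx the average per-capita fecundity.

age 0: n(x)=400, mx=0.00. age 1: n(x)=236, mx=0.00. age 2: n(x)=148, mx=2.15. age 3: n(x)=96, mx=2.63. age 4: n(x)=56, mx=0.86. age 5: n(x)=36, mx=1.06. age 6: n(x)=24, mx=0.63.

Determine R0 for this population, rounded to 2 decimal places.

lx = nx/n0 = nx/400: 1, 0.59, 0.37, 0.24, 0.14, 0.09, 0.06
lx·mx by age: 0, 0, 0.7955, 0.6312, 0.1204, 0.0954, 0.0378
R0 = Σ lx·mx = 1.6803 → 1.68

1.68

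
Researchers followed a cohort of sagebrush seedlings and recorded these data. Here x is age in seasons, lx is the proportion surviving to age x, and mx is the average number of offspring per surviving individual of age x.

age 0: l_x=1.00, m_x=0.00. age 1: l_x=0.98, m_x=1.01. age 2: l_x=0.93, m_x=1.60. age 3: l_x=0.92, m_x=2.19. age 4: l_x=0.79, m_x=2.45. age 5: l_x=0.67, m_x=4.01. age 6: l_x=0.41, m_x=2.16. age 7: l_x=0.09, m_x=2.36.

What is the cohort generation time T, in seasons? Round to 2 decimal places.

lx·mx: 0, 0.9898, 1.488, 2.0148, 1.9355, 2.6867, 0.8856, 0.2124 → R0 = 10.2128
x·lx·mx: 0, 0.9898, 2.976, 6.0444, 7.742, 13.4335, 5.3136, 1.4868 → Σ = 37.9861
T = 37.9861 / 10.2128 = 3.71946… → 3.72

3.72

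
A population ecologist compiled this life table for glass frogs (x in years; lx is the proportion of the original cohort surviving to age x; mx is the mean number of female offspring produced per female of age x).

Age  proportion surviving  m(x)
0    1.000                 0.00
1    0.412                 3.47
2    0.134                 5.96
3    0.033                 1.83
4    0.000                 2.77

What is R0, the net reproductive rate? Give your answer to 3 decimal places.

lx·mx by age: 0, 1.42964, 0.79864, 0.06039, 0
R0 = Σ lx·mx = 2.28867 → 2.289

2.289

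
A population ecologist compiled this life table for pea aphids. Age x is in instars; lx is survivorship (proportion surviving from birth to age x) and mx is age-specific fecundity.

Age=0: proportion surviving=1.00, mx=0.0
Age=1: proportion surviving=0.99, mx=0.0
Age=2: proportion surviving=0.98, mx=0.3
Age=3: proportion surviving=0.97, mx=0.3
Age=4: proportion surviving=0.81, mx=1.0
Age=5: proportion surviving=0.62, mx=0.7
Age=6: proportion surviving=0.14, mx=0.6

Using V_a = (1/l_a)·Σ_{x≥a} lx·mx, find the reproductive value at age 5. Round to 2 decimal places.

lx·mx for x ≥ 5: 0.434, 0.084 → sum = 0.518
V_5 = 0.518 / l_5 = 0.518 / 0.62 = 0.835484… → 0.84

0.84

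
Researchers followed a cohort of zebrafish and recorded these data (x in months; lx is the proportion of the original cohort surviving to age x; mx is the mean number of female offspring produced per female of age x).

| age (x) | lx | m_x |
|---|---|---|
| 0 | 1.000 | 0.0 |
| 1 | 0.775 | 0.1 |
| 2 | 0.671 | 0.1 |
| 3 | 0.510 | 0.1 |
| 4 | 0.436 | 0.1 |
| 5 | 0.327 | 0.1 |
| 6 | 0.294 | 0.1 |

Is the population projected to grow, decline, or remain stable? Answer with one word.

R0 = Σ lx·mx = 0 + 0.0775 + 0.0671 + 0.051 + 0.0436 + 0.0327 + 0.0294 = 0.3013
R0 < 1, so the population is declining.

declining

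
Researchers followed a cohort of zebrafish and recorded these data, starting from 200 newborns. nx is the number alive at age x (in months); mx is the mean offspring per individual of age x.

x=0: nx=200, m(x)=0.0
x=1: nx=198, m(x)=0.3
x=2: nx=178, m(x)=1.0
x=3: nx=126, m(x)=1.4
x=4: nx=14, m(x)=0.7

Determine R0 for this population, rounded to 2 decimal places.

2.12

lx = nx/n0 = nx/200: 1, 0.99, 0.89, 0.63, 0.07
lx·mx by age: 0, 0.297, 0.89, 0.882, 0.049
R0 = Σ lx·mx = 2.118 → 2.12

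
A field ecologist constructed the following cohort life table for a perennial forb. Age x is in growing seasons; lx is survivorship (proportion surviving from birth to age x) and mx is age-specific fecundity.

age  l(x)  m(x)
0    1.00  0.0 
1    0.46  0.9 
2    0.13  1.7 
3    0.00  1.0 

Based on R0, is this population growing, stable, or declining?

R0 = Σ lx·mx = 0 + 0.414 + 0.221 + 0 = 0.635
R0 < 1, so the population is declining.

declining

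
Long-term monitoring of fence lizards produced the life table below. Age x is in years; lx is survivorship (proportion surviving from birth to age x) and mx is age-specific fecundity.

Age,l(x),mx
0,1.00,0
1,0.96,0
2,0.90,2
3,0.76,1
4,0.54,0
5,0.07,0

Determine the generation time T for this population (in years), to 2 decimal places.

2.30

lx·mx: 0, 0, 1.8, 0.76, 0, 0 → R0 = 2.56
x·lx·mx: 0, 0, 3.6, 2.28, 0, 0 → Σ = 5.88
T = 5.88 / 2.56 = 2.296875 → 2.30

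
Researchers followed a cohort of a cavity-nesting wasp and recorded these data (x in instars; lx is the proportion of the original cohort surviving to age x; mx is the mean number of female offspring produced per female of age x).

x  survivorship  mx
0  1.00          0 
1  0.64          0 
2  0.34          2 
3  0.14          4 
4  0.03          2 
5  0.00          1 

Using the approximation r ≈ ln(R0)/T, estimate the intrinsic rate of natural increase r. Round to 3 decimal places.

0.104

R0 = Σ lx·mx = 0 + 0 + 0.68 + 0.56 + 0.06 + 0 = 1.3
Σ x·lx·mx = 3.28; T = 3.28/1.3 = 2.52308…
r ≈ ln(R0)/T = ln(1.3)/2.52308… = 0.10399… → 0.104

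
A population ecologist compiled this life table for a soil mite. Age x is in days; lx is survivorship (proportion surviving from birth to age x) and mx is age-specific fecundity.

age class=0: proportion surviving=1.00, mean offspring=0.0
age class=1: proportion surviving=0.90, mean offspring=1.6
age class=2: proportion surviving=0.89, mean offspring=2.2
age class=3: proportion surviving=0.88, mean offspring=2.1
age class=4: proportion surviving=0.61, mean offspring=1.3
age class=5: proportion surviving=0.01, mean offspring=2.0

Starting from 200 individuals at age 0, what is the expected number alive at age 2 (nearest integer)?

178

Expected survivors = N0 · l_2 = 200 × 0.89 = 178 → 178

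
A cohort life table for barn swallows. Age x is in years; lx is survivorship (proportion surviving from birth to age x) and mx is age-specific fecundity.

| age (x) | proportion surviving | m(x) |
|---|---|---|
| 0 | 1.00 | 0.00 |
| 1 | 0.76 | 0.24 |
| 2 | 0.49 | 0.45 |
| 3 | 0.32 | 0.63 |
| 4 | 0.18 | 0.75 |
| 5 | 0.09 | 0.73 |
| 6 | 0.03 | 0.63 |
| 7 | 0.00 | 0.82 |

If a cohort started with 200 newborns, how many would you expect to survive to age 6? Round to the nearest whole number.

6

Expected survivors = N0 · l_6 = 200 × 0.03 = 6 → 6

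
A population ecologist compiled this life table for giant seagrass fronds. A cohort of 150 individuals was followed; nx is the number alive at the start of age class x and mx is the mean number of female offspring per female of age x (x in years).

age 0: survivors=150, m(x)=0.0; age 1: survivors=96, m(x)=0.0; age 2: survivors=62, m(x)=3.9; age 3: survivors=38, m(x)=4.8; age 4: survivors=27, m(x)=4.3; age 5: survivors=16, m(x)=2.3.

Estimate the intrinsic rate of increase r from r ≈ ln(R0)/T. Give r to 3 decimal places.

lx = nx/n0 = nx/150: 1, 0.64, 0.41333…, 0.25333…, 0.18, 0.10667…
R0 = Σ lx·mx = 0 + 0 + 1.612… + 1.216… + 0.774 + 0.24533… = 3.847333…
Σ x·lx·mx = 11.194667…; T = 11.194667…/3.847333… = 2.90972…
r ≈ ln(R0)/T = ln(3.847333…)/2.90972… = 0.46306… → 0.463

0.463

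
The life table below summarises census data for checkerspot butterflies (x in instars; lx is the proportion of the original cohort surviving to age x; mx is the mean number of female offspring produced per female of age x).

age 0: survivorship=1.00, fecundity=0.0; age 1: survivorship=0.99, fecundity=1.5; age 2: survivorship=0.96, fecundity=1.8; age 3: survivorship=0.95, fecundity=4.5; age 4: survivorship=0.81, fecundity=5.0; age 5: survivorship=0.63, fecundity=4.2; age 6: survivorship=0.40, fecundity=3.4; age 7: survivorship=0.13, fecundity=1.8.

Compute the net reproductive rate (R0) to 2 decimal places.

lx·mx by age: 0, 1.485, 1.728, 4.275, 4.05, 2.646, 1.36, 0.234
R0 = Σ lx·mx = 15.778 → 15.78

15.78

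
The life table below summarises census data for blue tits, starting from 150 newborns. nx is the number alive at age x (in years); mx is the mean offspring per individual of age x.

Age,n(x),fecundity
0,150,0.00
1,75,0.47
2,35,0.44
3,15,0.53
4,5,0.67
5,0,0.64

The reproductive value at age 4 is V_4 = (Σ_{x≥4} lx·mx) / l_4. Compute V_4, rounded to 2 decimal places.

lx = nx/n0 = nx/150: 1, 0.5, 0.23333…, 0.1, 0.03333…, 0
lx·mx for x ≥ 4: 0.022333…, 0 → sum = 0.022333…
V_4 = 0.022333… / l_4 = 0.022333… / 0.033333… = 0.67… → 0.67

0.67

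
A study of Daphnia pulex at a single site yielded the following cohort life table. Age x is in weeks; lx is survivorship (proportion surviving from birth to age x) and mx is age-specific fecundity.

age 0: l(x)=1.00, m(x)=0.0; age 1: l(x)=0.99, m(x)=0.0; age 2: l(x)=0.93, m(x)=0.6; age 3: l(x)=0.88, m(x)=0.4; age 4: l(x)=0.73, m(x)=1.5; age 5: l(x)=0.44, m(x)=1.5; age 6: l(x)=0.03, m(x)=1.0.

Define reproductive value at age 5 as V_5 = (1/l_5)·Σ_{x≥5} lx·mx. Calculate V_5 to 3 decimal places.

1.568

lx·mx for x ≥ 5: 0.66, 0.03 → sum = 0.69
V_5 = 0.69 / l_5 = 0.69 / 0.44 = 1.568182… → 1.568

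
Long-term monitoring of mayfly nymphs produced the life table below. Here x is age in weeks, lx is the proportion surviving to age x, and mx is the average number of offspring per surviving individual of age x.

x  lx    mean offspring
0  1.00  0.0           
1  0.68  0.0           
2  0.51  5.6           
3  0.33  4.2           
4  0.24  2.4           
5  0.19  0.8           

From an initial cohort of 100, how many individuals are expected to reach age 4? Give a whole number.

Expected survivors = N0 · l_4 = 100 × 0.24 = 24 → 24

24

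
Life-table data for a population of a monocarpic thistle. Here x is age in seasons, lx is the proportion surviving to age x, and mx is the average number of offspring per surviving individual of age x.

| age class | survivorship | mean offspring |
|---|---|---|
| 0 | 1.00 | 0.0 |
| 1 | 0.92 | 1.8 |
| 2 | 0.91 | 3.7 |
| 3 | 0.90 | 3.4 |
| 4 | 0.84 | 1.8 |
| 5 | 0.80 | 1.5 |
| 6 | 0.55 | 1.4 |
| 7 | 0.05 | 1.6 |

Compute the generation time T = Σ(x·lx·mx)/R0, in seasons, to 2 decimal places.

2.99

lx·mx: 0, 1.656, 3.367, 3.06, 1.512, 1.2, 0.77, 0.08 → R0 = 11.645
x·lx·mx: 0, 1.656, 6.734, 9.18, 6.048, 6, 4.62, 0.56 → Σ = 34.798
T = 34.798 / 11.645 = 2.988235… → 2.99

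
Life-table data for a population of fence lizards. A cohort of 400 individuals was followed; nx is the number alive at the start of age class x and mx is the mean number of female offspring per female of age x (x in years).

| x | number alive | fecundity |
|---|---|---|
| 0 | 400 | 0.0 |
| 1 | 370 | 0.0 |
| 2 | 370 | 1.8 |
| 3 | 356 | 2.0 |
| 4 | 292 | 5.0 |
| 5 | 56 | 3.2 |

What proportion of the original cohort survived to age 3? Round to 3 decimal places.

l_3 = n_3/n_0 = 356/400 = 0.89 → 0.890

0.890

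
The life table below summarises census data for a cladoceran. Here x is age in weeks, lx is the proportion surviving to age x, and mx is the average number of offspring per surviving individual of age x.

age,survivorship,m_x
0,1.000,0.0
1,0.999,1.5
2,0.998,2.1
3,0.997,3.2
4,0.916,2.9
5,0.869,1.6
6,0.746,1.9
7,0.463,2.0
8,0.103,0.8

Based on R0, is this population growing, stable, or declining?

R0 = Σ lx·mx = 0 + 1.4985 + 2.0958 + 3.1904 + 2.6564 + 1.3904 + 1.4174 + 0.926 + 0.0824 = 13.2573
R0 > 1, so the population is growing.

growing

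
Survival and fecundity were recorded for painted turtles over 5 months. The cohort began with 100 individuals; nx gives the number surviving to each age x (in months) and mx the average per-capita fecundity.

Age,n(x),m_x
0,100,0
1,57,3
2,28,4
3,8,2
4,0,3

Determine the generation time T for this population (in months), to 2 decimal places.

lx = nx/n0 = nx/100: 1, 0.57, 0.28, 0.08, 0
lx·mx: 0, 1.71, 1.12, 0.16, 0 → R0 = 2.99
x·lx·mx: 0, 1.71, 2.24, 0.48, 0 → Σ = 4.43
T = 4.43 / 2.99 = 1.481605… → 1.48

1.48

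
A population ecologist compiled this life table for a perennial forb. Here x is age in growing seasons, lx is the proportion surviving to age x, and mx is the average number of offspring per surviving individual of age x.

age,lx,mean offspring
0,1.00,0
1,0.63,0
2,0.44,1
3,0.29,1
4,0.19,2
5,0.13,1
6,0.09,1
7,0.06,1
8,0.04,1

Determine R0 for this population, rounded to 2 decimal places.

1.43

lx·mx by age: 0, 0, 0.44, 0.29, 0.38, 0.13, 0.09, 0.06, 0.04
R0 = Σ lx·mx = 1.43 → 1.43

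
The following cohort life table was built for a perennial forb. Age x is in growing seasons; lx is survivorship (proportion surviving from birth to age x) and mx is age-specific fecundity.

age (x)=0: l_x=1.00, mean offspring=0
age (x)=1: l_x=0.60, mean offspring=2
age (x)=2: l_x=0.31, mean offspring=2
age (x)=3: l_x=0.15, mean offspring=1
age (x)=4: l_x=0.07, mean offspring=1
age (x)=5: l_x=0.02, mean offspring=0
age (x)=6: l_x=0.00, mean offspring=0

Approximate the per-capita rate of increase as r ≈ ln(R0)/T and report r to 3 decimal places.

0.459

R0 = Σ lx·mx = 0 + 1.2 + 0.62 + 0.15 + 0.07 + 0 + 0 = 2.04
Σ x·lx·mx = 3.17; T = 3.17/2.04 = 1.55392…
r ≈ ln(R0)/T = ln(2.04)/1.55392… = 0.45881… → 0.459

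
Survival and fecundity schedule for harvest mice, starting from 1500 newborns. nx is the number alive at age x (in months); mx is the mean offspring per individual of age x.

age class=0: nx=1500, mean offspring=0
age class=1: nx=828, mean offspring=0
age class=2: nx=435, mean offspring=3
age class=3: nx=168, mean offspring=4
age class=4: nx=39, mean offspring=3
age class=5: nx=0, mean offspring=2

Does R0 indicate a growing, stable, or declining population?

growing

lx = nx/n0 = nx/1500: 1, 0.552, 0.29, 0.112, 0.026, 0
R0 = Σ lx·mx = 0 + 0 + 0.87 + 0.448 + 0.078 + 0 = 1.396
R0 > 1, so the population is growing.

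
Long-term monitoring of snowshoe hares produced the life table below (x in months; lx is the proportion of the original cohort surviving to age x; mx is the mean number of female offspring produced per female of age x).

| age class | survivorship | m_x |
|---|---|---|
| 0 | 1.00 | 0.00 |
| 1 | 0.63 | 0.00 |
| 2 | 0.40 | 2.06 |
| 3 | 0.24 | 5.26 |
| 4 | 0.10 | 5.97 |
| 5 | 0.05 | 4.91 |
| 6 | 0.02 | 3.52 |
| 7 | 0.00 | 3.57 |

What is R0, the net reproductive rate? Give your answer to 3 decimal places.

2.999

lx·mx by age: 0, 0, 0.824, 1.2624, 0.597, 0.2455, 0.0704, 0
R0 = Σ lx·mx = 2.9993 → 2.999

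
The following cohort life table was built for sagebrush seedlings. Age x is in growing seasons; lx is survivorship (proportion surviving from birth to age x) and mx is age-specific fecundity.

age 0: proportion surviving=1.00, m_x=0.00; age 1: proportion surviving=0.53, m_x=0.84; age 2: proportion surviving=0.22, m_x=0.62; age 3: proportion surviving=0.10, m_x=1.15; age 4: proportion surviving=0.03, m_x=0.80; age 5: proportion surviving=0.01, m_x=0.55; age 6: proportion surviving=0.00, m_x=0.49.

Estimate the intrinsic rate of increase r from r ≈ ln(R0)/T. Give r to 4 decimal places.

-0.1959

R0 = Σ lx·mx = 0 + 0.4452 + 0.1364 + 0.115 + 0.024 + 0.0055 + 0 = 0.7261
Σ x·lx·mx = 1.1865; T = 1.1865/0.7261 = 1.63407…
r ≈ ln(R0)/T = ln(0.7261)/1.63407… = -0.195871… → -0.1959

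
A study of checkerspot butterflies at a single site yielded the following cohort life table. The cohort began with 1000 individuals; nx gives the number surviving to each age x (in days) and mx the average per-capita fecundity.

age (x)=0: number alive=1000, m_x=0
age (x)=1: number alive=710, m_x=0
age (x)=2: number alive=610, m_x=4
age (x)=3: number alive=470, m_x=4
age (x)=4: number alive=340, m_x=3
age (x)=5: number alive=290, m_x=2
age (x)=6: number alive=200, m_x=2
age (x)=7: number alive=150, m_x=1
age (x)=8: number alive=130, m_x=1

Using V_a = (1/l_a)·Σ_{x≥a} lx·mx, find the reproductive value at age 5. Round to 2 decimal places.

lx = nx/n0 = nx/1000: 1, 0.71, 0.61, 0.47, 0.34, 0.29, 0.2, 0.15, 0.13
lx·mx for x ≥ 5: 0.58, 0.4, 0.15, 0.13 → sum = 1.26
V_5 = 1.26 / l_5 = 1.26 / 0.29 = 4.344828… → 4.34

4.34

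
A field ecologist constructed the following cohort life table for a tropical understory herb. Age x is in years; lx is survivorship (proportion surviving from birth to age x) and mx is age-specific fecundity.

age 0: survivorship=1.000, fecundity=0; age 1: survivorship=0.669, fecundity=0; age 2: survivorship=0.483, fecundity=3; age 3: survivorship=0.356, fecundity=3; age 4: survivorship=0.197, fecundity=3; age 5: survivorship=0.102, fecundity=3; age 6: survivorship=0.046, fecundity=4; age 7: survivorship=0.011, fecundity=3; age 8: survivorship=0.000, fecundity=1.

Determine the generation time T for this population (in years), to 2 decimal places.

3.12

lx·mx: 0, 0, 1.449, 1.068, 0.591, 0.306, 0.184, 0.033, 0 → R0 = 3.631
x·lx·mx: 0, 0, 2.898, 3.204, 2.364, 1.53, 1.104, 0.231, 0 → Σ = 11.331
T = 11.331 / 3.631 = 3.120628… → 3.12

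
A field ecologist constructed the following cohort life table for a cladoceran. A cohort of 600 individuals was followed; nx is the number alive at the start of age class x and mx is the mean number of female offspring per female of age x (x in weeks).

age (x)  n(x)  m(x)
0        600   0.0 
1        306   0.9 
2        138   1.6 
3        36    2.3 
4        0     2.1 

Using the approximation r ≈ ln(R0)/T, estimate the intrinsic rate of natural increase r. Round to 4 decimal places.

lx = nx/n0 = nx/600: 1, 0.51, 0.23, 0.06, 0
R0 = Σ lx·mx = 0 + 0.459 + 0.368 + 0.138 + 0 = 0.965
Σ x·lx·mx = 1.609; T = 1.609/0.965 = 1.66736…
r ≈ ln(R0)/T = ln(0.965)/1.66736… = -0.021367… → -0.0214

-0.0214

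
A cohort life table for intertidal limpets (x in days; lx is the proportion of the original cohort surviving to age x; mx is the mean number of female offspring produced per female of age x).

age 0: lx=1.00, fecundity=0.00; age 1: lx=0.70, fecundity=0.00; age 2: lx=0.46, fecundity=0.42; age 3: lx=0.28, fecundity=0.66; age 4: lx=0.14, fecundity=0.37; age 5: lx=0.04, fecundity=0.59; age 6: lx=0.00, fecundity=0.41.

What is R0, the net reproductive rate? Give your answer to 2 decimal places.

0.45

lx·mx by age: 0, 0, 0.1932, 0.1848, 0.0518, 0.0236, 0
R0 = Σ lx·mx = 0.4534 → 0.45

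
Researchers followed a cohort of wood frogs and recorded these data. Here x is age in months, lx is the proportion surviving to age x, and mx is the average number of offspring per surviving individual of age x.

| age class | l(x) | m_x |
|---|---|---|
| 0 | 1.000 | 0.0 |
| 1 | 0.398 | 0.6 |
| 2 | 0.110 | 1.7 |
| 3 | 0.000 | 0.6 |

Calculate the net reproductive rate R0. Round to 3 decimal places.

lx·mx by age: 0, 0.2388, 0.187, 0
R0 = Σ lx·mx = 0.4258 → 0.426

0.426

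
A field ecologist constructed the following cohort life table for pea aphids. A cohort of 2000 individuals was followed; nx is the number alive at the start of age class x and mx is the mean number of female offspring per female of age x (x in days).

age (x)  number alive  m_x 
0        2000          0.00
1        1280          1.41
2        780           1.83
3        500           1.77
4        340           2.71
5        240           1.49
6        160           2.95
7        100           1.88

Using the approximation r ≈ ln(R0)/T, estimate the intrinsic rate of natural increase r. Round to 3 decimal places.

0.396

lx = nx/n0 = nx/2000: 1, 0.64, 0.39, 0.25, 0.17, 0.12, 0.08, 0.05
R0 = Σ lx·mx = 0 + 0.9024 + 0.7137 + 0.4425 + 0.4607 + 0.1788 + 0.236 + 0.094 = 3.0281
Σ x·lx·mx = 8.4681; T = 8.4681/3.0281 = 2.79651…
r ≈ ln(R0)/T = ln(3.0281)/2.79651… = 0.39619… → 0.396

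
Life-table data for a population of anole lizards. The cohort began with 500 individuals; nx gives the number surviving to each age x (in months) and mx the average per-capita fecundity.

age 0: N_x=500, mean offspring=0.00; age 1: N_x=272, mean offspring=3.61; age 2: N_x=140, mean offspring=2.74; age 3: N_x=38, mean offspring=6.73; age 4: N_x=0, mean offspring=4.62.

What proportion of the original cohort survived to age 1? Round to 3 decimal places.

0.544

l_1 = n_1/n_0 = 272/500 = 0.544 → 0.544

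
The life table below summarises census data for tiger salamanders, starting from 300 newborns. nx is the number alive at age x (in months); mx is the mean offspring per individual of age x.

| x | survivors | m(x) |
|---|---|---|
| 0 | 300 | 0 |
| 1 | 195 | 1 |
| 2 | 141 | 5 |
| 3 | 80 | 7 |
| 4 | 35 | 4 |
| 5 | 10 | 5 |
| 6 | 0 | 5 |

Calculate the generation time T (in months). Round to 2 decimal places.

lx = nx/n0 = nx/300: 1, 0.65, 0.47, 0.26667…, 0.11667…, 0.03333…, 0
lx·mx: 0, 0.65, 2.35, 1.866667…, 0.466667…, 0.166667…, 0 → R0 = 5.5…
x·lx·mx: 0, 0.65, 4.7, 5.6…, 1.866667…, 0.833333…, 0 → Σ = 13.65…
T = 13.65… / 5.5… = 2.481818… → 2.48

2.48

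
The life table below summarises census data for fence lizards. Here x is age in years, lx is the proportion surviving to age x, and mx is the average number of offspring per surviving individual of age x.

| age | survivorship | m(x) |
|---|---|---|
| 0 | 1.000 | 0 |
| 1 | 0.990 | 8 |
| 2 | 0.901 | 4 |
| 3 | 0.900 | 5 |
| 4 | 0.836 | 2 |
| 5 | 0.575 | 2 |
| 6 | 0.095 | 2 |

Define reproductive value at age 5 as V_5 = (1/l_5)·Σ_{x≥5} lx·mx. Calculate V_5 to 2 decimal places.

2.33

lx·mx for x ≥ 5: 1.15, 0.19 → sum = 1.34
V_5 = 1.34 / l_5 = 1.34 / 0.575 = 2.330435… → 2.33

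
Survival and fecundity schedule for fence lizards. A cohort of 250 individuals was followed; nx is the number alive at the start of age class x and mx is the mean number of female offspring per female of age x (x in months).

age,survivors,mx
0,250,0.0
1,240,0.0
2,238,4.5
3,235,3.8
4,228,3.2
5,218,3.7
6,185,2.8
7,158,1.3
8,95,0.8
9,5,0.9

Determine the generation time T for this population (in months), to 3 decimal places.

lx = nx/n0 = nx/250: 1, 0.96, 0.952, 0.94, 0.912, 0.872, 0.74, 0.632, 0.38, 0.02
lx·mx: 0, 0, 4.284, 3.572, 2.9184, 3.2264, 2.072, 0.8216, 0.304, 0.018 → R0 = 17.2164
x·lx·mx: 0, 0, 8.568, 10.716, 11.6736, 16.132, 12.432, 5.7512, 2.432, 0.162 → Σ = 67.8668
T = 67.8668 / 17.2164 = 3.941986… → 3.942

3.942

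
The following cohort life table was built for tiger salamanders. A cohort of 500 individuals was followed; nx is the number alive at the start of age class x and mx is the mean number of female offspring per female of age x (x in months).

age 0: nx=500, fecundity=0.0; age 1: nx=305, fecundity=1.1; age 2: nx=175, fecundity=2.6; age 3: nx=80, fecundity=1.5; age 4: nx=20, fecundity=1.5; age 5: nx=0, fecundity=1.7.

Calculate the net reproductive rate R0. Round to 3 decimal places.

lx = nx/n0 = nx/500: 1, 0.61, 0.35, 0.16, 0.04, 0
lx·mx by age: 0, 0.671, 0.91, 0.24, 0.06, 0
R0 = Σ lx·mx = 1.881 → 1.881

1.881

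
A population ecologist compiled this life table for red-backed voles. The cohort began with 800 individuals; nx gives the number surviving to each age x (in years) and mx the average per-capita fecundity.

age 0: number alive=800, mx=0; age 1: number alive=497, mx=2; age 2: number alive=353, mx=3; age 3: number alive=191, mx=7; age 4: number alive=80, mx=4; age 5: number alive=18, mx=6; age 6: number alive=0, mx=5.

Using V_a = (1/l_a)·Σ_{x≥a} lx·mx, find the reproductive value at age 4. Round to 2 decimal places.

lx = nx/n0 = nx/800: 1, 0.62125, 0.44125, 0.23875, 0.1, 0.0225, 0
lx·mx for x ≥ 4: 0.4, 0.135, 0 → sum = 0.535
V_4 = 0.535 / l_4 = 0.535 / 0.1 = 5.35 → 5.35

5.35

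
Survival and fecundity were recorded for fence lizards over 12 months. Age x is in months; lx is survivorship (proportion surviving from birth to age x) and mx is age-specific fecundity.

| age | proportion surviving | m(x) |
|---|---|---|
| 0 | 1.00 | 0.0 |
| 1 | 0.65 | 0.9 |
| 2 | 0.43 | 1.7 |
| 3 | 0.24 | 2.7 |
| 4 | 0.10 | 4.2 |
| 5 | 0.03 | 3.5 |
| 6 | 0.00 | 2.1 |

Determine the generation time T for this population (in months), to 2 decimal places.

2.49

lx·mx: 0, 0.585, 0.731, 0.648, 0.42, 0.105, 0 → R0 = 2.489
x·lx·mx: 0, 0.585, 1.462, 1.944, 1.68, 0.525, 0 → Σ = 6.196
T = 6.196 / 2.489 = 2.489353… → 2.49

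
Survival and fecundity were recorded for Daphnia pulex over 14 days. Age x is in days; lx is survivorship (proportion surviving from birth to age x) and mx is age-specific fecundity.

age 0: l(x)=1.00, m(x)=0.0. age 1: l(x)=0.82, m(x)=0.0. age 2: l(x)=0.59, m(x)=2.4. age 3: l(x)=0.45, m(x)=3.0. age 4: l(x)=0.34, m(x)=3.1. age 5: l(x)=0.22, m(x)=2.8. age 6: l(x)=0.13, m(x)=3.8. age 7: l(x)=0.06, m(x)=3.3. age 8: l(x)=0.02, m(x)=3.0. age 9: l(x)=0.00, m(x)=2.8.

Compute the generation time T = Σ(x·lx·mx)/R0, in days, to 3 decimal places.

3.664

lx·mx: 0, 0, 1.416, 1.35, 1.054, 0.616, 0.494, 0.198, 0.06, 0 → R0 = 5.188
x·lx·mx: 0, 0, 2.832, 4.05, 4.216, 3.08, 2.964, 1.386, 0.48, 0 → Σ = 19.008
T = 19.008 / 5.188 = 3.66384… → 3.664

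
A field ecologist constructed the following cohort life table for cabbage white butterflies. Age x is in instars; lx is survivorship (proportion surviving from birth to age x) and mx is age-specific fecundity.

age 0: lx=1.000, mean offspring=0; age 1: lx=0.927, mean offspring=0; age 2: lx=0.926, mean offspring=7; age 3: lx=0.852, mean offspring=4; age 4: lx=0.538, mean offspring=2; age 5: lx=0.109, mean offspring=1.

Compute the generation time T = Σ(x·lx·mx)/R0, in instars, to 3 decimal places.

lx·mx: 0, 0, 6.482, 3.408, 1.076, 0.109 → R0 = 11.075
x·lx·mx: 0, 0, 12.964, 10.224, 4.304, 0.545 → Σ = 28.037
T = 28.037 / 11.075 = 2.531558… → 2.532

2.532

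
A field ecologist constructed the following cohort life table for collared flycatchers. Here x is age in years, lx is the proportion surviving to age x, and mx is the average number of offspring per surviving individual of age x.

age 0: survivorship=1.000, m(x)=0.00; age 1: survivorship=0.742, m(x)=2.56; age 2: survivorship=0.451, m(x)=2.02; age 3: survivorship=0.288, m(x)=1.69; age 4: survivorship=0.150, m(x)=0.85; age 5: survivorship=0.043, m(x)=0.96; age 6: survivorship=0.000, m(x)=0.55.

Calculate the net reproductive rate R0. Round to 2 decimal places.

3.47

lx·mx by age: 0, 1.89952, 0.91102, 0.48672, 0.1275, 0.04128, 0
R0 = Σ lx·mx = 3.46604 → 3.47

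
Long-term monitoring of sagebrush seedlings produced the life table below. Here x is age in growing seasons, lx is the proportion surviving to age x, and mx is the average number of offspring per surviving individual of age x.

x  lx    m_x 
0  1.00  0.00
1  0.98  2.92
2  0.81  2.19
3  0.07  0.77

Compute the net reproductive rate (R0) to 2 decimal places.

4.69

lx·mx by age: 0, 2.8616, 1.7739, 0.0539
R0 = Σ lx·mx = 4.6894 → 4.69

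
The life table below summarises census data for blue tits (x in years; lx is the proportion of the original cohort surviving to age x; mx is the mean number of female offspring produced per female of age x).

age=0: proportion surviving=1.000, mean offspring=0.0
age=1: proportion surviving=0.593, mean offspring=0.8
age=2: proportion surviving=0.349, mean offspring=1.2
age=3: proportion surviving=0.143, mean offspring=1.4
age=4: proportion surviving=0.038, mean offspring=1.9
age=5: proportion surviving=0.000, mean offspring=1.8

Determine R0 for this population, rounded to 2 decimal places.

1.17

lx·mx by age: 0, 0.4744, 0.4188, 0.2002, 0.0722, 0
R0 = Σ lx·mx = 1.1656 → 1.17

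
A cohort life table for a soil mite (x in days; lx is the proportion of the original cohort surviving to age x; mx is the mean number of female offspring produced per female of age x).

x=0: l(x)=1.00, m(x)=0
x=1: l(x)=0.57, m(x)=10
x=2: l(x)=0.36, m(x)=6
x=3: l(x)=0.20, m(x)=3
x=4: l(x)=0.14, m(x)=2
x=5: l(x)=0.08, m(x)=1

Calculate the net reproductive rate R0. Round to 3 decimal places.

8.820

lx·mx by age: 0, 5.7, 2.16, 0.6, 0.28, 0.08
R0 = Σ lx·mx = 8.82 → 8.820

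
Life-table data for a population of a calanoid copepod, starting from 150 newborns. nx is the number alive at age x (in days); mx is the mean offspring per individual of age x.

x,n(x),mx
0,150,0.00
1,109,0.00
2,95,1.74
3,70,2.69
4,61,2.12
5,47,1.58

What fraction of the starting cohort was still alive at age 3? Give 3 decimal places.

0.467

l_3 = n_3/n_0 = 70/150 = 0.466667… → 0.467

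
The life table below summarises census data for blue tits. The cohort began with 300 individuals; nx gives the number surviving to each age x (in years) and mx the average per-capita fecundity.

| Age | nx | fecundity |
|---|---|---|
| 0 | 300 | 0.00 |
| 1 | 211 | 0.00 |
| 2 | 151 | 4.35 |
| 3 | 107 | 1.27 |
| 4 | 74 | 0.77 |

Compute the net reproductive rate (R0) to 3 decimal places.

lx = nx/n0 = nx/300: 1, 0.70333…, 0.50333…, 0.35667…, 0.24667…
lx·mx by age: 0, 0, 2.1895…, 0.452967…, 0.189933…
R0 = Σ lx·mx = 2.8324… → 2.832

2.832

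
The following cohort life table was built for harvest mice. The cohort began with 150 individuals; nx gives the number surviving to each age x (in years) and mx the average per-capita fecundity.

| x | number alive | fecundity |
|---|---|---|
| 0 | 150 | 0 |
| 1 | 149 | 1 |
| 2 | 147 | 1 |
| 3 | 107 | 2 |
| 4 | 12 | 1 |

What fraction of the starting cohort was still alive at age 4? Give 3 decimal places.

l_4 = n_4/n_0 = 12/150 = 0.08 → 0.080

0.080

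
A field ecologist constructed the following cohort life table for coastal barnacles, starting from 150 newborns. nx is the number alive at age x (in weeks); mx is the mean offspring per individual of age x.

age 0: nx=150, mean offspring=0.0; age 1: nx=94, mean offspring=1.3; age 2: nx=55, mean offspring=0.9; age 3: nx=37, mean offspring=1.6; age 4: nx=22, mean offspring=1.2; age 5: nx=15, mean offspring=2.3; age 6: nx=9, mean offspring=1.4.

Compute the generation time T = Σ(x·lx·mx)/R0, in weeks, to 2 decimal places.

lx = nx/n0 = nx/150: 1, 0.62667…, 0.36667…, 0.24667…, 0.14667…, 0.1, 0.06
lx·mx: 0, 0.814667…, 0.33…, 0.394667…, 0.176…, 0.23, 0.084 → R0 = 2.029333…
x·lx·mx: 0, 0.814667…, 0.66…, 1.184…, 0.704…, 1.15, 0.504 → Σ = 5.016667…
T = 5.016667… / 2.029333… = 2.472076… → 2.47

2.47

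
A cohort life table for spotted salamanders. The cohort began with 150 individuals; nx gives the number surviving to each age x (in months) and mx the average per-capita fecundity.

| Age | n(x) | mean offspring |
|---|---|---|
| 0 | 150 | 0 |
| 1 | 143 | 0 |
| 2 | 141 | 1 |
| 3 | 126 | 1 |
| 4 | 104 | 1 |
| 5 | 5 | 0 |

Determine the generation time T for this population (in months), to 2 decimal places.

2.90

lx = nx/n0 = nx/150: 1, 0.95333…, 0.94, 0.84, 0.69333…, 0.03333…
lx·mx: 0, 0, 0.94, 0.84, 0.693333…, 0 → R0 = 2.473333…
x·lx·mx: 0, 0, 1.88, 2.52, 2.773333…, 0 → Σ = 7.173333…
T = 7.173333… / 2.473333… = 2.90027… → 2.90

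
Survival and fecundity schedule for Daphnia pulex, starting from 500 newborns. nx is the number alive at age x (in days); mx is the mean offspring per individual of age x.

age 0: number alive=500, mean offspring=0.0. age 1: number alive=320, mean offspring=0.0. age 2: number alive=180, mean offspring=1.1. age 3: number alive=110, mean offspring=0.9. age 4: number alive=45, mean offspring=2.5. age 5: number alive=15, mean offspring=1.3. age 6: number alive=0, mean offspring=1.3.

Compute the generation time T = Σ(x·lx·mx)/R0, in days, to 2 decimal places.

lx = nx/n0 = nx/500: 1, 0.64, 0.36, 0.22, 0.09, 0.03, 0
lx·mx: 0, 0, 0.396, 0.198, 0.225, 0.039, 0 → R0 = 0.858
x·lx·mx: 0, 0, 0.792, 0.594, 0.9, 0.195, 0 → Σ = 2.481
T = 2.481 / 0.858 = 2.891608… → 2.89

2.89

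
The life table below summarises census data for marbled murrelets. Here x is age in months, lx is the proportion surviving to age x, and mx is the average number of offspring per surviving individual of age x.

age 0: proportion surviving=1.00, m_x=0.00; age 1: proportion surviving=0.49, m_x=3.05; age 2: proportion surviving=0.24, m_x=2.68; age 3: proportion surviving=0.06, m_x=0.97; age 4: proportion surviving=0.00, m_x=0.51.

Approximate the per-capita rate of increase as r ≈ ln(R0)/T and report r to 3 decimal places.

0.584

R0 = Σ lx·mx = 0 + 1.4945 + 0.6432 + 0.0582 + 0 = 2.1959
Σ x·lx·mx = 2.9555; T = 2.9555/2.1959 = 1.34592…
r ≈ ln(R0)/T = ln(2.1959)/1.34592… = 0.58443… → 0.584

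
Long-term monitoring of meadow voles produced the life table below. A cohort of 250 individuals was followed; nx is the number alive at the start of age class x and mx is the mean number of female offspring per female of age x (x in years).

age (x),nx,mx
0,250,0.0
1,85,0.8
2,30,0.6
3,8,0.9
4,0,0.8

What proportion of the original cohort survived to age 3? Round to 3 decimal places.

l_3 = n_3/n_0 = 8/250 = 0.032 → 0.032

0.032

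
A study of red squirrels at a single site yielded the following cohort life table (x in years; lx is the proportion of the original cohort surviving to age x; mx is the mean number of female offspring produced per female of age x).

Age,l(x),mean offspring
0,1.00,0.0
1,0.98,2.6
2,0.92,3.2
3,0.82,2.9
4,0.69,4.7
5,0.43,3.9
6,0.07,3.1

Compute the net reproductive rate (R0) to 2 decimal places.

lx·mx by age: 0, 2.548, 2.944, 2.378, 3.243, 1.677, 0.217
R0 = Σ lx·mx = 13.007 → 13.01

13.01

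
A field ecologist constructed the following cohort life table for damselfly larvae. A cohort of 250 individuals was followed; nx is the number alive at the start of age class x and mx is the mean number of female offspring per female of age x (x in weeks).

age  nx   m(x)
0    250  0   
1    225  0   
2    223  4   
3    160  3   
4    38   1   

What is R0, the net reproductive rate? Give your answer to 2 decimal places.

5.64

lx = nx/n0 = nx/250: 1, 0.9, 0.892, 0.64, 0.152
lx·mx by age: 0, 0, 3.568, 1.92, 0.152
R0 = Σ lx·mx = 5.64 → 5.64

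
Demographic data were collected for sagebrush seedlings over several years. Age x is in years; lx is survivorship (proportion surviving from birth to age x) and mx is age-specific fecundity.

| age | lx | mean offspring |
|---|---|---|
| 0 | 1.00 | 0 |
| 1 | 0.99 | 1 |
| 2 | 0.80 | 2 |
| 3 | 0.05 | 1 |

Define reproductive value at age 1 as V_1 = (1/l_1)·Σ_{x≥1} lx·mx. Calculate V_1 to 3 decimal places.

lx·mx for x ≥ 1: 0.99, 1.6, 0.05 → sum = 2.64
V_1 = 2.64 / l_1 = 2.64 / 0.99 = 2.666667… → 2.667

2.667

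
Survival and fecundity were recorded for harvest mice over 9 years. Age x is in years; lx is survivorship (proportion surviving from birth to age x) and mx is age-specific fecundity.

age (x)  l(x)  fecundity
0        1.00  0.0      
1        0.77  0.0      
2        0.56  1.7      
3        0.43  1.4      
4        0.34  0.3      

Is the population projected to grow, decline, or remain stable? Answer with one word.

R0 = Σ lx·mx = 0 + 0 + 0.952 + 0.602 + 0.102 = 1.656
R0 > 1, so the population is growing.

growing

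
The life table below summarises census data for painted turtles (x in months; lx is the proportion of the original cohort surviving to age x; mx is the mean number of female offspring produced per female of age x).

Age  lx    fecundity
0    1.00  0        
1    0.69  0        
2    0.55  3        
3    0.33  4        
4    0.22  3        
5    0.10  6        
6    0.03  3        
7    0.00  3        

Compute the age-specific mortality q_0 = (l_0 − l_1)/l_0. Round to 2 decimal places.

q_0 = (l_0 − l_1) / l_0 = (1 − 0.69) / 1
     = 0.31 / 1 = 0.31 → 0.31

0.31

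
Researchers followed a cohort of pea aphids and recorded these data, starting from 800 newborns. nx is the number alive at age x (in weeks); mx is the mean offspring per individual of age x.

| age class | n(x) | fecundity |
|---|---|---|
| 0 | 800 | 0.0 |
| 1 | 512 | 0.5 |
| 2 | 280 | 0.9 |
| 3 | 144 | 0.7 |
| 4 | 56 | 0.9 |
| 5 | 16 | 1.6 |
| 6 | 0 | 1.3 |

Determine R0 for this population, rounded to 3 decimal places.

0.856

lx = nx/n0 = nx/800: 1, 0.64, 0.35, 0.18, 0.07, 0.02, 0
lx·mx by age: 0, 0.32, 0.315, 0.126, 0.063, 0.032, 0
R0 = Σ lx·mx = 0.856 → 0.856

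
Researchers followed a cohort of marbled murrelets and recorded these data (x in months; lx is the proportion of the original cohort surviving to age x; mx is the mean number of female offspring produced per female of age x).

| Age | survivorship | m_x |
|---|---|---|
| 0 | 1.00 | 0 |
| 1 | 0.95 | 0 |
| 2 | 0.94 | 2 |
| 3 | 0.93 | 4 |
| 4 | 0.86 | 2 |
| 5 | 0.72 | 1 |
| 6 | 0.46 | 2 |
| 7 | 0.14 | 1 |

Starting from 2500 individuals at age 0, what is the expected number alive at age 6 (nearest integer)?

1150

Expected survivors = N0 · l_6 = 2500 × 0.46 = 1150 → 1150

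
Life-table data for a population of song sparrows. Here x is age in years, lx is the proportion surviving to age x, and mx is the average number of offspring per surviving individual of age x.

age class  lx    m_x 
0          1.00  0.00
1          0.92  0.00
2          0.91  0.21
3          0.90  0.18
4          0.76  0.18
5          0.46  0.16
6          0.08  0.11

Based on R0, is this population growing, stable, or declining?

declining

R0 = Σ lx·mx = 0 + 0 + 0.1911 + 0.162 + 0.1368 + 0.0736 + 0.0088 = 0.5723
R0 < 1, so the population is declining.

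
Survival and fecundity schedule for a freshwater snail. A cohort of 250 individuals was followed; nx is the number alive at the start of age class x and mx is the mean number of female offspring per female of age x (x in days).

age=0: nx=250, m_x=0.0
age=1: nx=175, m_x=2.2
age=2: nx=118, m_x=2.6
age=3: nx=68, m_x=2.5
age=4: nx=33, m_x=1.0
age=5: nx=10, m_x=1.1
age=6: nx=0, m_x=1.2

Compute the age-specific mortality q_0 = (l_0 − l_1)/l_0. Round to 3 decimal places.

lx = nx/n0 = nx/250: 1, 0.7, 0.472, 0.272, 0.132, 0.04, 0
q_0 = (l_0 − l_1) / l_0 = (1 − 0.7) / 1
     = 0.3 / 1 = 0.3 → 0.300

0.300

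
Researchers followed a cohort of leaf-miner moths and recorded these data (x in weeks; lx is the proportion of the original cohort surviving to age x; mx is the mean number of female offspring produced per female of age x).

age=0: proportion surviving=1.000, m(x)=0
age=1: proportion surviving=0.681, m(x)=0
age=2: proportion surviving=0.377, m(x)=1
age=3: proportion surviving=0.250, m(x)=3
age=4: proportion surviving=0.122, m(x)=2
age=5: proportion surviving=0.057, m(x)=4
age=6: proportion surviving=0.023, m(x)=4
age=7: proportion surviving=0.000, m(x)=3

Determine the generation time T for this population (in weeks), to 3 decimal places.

lx·mx: 0, 0, 0.377, 0.75, 0.244, 0.228, 0.092, 0 → R0 = 1.691
x·lx·mx: 0, 0, 0.754, 2.25, 0.976, 1.14, 0.552, 0 → Σ = 5.672
T = 5.672 / 1.691 = 3.354228… → 3.354

3.354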